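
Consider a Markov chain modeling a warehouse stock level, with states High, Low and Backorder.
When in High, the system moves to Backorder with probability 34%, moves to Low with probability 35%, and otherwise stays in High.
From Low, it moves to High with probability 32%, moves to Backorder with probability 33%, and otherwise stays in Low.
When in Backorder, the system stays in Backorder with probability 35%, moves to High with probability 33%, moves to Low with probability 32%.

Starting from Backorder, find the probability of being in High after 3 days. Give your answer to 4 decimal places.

Propagate the distribution vector 3 days from Backorder.
After 0 days: (0.0000, 0.0000, 1.0000)
After 1 day: (0.3300, 0.3200, 0.3500)
After 2 days: (0.3202, 0.3395, 0.3403)
After 3 days: (0.3202, 0.3398, 0.3400)
P(in High after 3 days) = 0.3202

0.3202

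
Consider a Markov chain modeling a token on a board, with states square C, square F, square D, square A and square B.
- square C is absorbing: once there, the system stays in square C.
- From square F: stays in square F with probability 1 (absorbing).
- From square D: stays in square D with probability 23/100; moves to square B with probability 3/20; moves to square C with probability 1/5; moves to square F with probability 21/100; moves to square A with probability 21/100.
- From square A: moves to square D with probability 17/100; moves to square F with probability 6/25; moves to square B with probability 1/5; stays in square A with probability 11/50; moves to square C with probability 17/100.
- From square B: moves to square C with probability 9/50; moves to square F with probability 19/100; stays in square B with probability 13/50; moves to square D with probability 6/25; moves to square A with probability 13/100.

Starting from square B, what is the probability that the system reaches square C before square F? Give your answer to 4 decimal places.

Let h(s) be the probability of absorption at square C starting from transient state s. Then h(square C) = 1 and h(square F) = 0. By first-step analysis:
h(square D) = 0.2·1 + 0.21·0 + 0.23·h(square D) + 0.21·h(square A) + 0.15·h(square B)
h(square A) = 0.17·1 + 0.24·0 + 0.17·h(square D) + 0.22·h(square A) + 0.2·h(square B)
h(square B) = 0.18·1 + 0.19·0 + 0.24·h(square D) + 0.13·h(square A) + 0.26·h(square B)
Solving: h(square D) = 0.4729, h(square A) = 0.4426, h(square B) = 0.4744.
Starting from square B, the probability is 0.4744.

0.4744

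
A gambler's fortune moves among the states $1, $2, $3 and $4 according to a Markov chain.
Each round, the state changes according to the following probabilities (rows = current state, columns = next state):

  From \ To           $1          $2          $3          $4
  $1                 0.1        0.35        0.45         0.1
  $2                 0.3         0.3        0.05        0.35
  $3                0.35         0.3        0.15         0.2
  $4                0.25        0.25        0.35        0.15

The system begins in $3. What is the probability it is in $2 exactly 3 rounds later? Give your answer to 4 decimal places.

0.3014

Propagate the distribution vector 3 rounds from $3.
After 0 rounds: (0.0000, 0.0000, 1.0000, 0.0000)
After 1 round: (0.3500, 0.3000, 0.1500, 0.2000)
After 2 rounds: (0.2275, 0.3075, 0.2650, 0.2000)
After 3 rounds: (0.2578, 0.3014, 0.2275, 0.2134)
P(in $2 after 3 rounds) = 0.3014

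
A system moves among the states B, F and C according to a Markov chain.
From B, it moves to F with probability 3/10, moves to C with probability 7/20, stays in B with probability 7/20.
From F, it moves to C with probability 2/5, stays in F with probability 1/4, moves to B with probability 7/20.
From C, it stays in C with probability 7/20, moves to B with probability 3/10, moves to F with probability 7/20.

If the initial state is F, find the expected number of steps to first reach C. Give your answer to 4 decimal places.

2.6144

Let t(s) be the expected number of steps to first reach C from state s, with t(C) = 0. Conditioning on the first step:
t(B) = 1 + 0.35·t(B) + 0.3·t(F)
t(F) = 1 + 0.35·t(B) + 0.25·t(F)
Solving: t(B) = 2.7451, t(F) = 2.6144.
Expected steps from F to C: 2.6144.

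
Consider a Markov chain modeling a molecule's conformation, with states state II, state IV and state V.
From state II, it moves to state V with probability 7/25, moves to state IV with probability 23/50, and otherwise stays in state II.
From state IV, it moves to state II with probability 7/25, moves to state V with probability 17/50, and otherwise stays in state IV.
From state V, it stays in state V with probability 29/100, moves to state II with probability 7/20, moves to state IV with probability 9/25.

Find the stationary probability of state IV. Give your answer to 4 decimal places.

Let the stationary distribution be π with π = πP and π_1 + π_2 + π_3 = 1.
π_1 = 0.26·π_1 + 0.28·π_2 + 0.35·π_3
π_2 = 0.46·π_1 + 0.38·π_2 + 0.36·π_3
Solving with the normalization constraint gives π = (0.2956, 0.3975, 0.3069).
So the stationary probability of state IV is 0.3975.

0.3975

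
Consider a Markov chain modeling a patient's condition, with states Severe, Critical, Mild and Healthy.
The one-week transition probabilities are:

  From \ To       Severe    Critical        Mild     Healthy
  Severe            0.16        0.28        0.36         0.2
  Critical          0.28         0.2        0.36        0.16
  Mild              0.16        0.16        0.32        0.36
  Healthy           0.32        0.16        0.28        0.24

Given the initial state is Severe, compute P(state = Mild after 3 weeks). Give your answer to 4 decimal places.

Propagate the distribution vector 3 weeks from Severe.
After 0 weeks: (1.0000, 0.0000, 0.0000, 0.0000)
After 1 week: (0.1600, 0.2800, 0.3600, 0.2000)
After 2 weeks: (0.2256, 0.1904, 0.3296, 0.2544)
After 3 weeks: (0.2236, 0.1947, 0.3265, 0.2553)
P(in Mild after 3 weeks) = 0.3265

0.3265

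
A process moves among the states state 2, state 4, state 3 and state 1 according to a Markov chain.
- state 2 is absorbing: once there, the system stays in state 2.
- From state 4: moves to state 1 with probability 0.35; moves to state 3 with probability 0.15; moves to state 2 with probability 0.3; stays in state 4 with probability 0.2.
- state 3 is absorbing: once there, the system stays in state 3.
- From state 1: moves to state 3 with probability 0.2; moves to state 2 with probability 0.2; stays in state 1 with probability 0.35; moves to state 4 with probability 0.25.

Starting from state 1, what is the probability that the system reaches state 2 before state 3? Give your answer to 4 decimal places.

0.5434

Let h(s) be the probability of absorption at state 2 starting from transient state s. Then h(state 2) = 1 and h(state 3) = 0. By first-step analysis:
h(state 4) = 0.3·1 + 0.2·h(state 4) + 0.15·0 + 0.35·h(state 1)
h(state 1) = 0.2·1 + 0.25·h(state 4) + 0.2·0 + 0.35·h(state 1)
Solving: h(state 4) = 0.6127, h(state 1) = 0.5434.
Starting from state 1, the probability is 0.5434.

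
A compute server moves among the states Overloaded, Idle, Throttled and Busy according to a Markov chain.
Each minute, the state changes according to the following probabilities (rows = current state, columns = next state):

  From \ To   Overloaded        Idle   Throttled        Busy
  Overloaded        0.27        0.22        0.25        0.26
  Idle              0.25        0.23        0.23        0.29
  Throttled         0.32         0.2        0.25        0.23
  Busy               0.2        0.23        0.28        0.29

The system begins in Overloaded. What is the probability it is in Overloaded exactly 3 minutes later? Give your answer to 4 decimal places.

0.2596

Propagate the distribution vector 3 minutes from Overloaded.
After 0 minutes: (1.0000, 0.0000, 0.0000, 0.0000)
After 1 minute: (0.2700, 0.2200, 0.2500, 0.2600)
After 2 minutes: (0.2599, 0.2198, 0.2534, 0.2669)
After 3 minutes: (0.2596, 0.2198, 0.2536, 0.2670)
P(in Overloaded after 3 minutes) = 0.2596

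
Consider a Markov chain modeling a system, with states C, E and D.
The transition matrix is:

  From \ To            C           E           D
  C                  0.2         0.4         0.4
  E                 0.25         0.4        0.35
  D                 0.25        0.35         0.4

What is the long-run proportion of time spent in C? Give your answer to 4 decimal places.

Let the stationary distribution be π with π = πP and π_1 + π_2 + π_3 = 1.
π_1 = 0.2·π_1 + 0.25·π_2 + 0.25·π_3
π_2 = 0.4·π_1 + 0.4·π_2 + 0.35·π_3
Solving with the normalization constraint gives π = (0.2381, 0.3810, 0.3810).
So the stationary probability of C is 0.2381.

0.2381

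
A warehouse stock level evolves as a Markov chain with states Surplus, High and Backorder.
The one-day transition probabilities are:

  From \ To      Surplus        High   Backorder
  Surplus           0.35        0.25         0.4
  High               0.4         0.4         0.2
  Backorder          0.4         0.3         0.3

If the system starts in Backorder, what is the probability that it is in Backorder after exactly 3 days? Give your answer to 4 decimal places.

0.3070

Propagate the distribution vector 3 days from Backorder.
After 0 days: (0.0000, 0.0000, 1.0000)
After 1 day: (0.4000, 0.3000, 0.3000)
After 2 days: (0.3800, 0.3100, 0.3100)
After 3 days: (0.3810, 0.3120, 0.3070)
P(in Backorder after 3 days) = 0.3070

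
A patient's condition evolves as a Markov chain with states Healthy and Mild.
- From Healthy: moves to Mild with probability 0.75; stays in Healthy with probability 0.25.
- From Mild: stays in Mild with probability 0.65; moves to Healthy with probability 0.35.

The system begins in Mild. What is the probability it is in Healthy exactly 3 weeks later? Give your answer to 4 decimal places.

Propagate the distribution vector 3 weeks from Mild.
After 0 weeks: (0.0000, 1.0000)
After 1 week: (0.3500, 0.6500)
After 2 weeks: (0.3150, 0.6850)
After 3 weeks: (0.3185, 0.6815)
P(in Healthy after 3 weeks) = 0.3185

0.3185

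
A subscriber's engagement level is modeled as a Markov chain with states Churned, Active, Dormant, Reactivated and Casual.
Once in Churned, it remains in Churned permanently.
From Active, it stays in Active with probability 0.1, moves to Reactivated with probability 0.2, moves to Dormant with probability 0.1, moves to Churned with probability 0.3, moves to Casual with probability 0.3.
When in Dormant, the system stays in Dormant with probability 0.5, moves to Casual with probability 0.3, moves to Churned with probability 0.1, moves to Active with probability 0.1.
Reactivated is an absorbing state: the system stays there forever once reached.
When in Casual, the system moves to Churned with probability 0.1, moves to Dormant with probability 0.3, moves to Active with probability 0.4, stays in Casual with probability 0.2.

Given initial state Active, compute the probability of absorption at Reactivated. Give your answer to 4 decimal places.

0.3263

Let h(s) be the probability of absorption at Reactivated starting from transient state s. Then h(Reactivated) = 1 and h(Churned) = 0. By first-step analysis:
h(Active) = 0.3·0 + 0.1·h(Active) + 0.1·h(Dormant) + 0.2·1 + 0.3·h(Casual)
h(Dormant) = 0.1·0 + 0.1·h(Active) + 0.5·h(Dormant) + 0.3·h(Casual)
h(Casual) = 0.1·0 + 0.4·h(Active) + 0.3·h(Dormant) + 0.2·h(Casual)
Solving: h(Active) = 0.3263, h(Dormant) = 0.2105, h(Casual) = 0.2421.
Starting from Active, the probability is 0.3263.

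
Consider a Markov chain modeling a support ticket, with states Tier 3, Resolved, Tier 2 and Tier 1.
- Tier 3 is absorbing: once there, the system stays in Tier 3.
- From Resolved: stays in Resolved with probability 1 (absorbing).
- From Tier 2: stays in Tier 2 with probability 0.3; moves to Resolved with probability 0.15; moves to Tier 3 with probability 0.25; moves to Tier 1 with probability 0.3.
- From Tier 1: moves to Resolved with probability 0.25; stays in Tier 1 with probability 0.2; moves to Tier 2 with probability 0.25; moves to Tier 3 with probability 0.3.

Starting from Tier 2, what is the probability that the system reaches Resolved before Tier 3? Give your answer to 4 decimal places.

Let h(s) be the probability of absorption at Resolved starting from transient state s. Then h(Resolved) = 1 and h(Tier 3) = 0. By first-step analysis:
h(Tier 2) = 0.25·0 + 0.15·1 + 0.3·h(Tier 2) + 0.3·h(Tier 1)
h(Tier 1) = 0.3·0 + 0.25·1 + 0.25·h(Tier 2) + 0.2·h(Tier 1)
Solving: h(Tier 2) = 0.4021, h(Tier 1) = 0.4381.
Starting from Tier 2, the probability is 0.4021.

0.4021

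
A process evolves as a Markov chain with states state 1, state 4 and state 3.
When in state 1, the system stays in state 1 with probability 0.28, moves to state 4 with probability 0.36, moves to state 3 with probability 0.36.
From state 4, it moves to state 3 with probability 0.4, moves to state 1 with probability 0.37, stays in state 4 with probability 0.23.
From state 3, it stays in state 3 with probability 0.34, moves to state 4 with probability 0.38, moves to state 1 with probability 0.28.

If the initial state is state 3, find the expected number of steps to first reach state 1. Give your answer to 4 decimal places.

Let t(s) be the expected number of steps to first reach state 1 from state s, with t(state 1) = 0. Conditioning on the first step:
t(state 4) = 1 + 0.23·t(state 4) + 0.4·t(state 3)
t(state 3) = 1 + 0.38·t(state 4) + 0.34·t(state 3)
Solving: t(state 4) = 2.9759, t(state 3) = 3.2285.
Expected steps from state 3 to state 1: 3.2285.

3.2285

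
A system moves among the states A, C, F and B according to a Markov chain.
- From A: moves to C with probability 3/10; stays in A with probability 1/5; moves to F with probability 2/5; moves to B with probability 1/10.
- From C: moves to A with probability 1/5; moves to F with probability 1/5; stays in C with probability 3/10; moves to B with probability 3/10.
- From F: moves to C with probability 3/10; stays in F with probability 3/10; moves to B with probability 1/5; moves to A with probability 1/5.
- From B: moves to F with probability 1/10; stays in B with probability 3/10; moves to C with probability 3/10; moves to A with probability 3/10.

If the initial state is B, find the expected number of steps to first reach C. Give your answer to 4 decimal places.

3.3333

Let t(s) be the expected number of steps to first reach C from state s, with t(C) = 0. Conditioning on the first step:
t(A) = 1 + 0.2·t(A) + 0.4·t(F) + 0.1·t(B)
t(F) = 1 + 0.2·t(A) + 0.3·t(F) + 0.2·t(B)
t(B) = 1 + 0.3·t(A) + 0.1·t(F) + 0.3·t(B)
Solving: t(A) = 3.3333, t(F) = 3.3333, t(B) = 3.3333.
Expected steps from B to C: 3.3333.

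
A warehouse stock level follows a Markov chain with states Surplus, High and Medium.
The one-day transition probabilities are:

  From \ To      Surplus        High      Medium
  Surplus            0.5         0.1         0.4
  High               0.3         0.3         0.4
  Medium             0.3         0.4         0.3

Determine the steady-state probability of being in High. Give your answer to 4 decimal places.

Let the stationary distribution be π with π = πP and π_1 + π_2 + π_3 = 1.
π_1 = 0.5·π_1 + 0.3·π_2 + 0.3·π_3
π_2 = 0.1·π_1 + 0.3·π_2 + 0.4·π_3
Solving with the normalization constraint gives π = (0.3750, 0.2614, 0.3636).
So the stationary probability of High is 0.2614.

0.2614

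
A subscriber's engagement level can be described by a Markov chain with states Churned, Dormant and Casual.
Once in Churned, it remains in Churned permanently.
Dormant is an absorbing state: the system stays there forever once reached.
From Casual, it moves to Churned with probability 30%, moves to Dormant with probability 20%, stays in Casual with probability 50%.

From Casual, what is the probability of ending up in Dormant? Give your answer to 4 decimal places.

Let h(s) be the probability of absorption at Dormant starting from transient state s. Then h(Dormant) = 1 and h(Churned) = 0. By first-step analysis:
h(Casual) = 0.3·0 + 0.2·1 + 0.5·h(Casual)
Solving: h(Casual) = 0.4000.
Starting from Casual, the probability is 0.4000.

0.4000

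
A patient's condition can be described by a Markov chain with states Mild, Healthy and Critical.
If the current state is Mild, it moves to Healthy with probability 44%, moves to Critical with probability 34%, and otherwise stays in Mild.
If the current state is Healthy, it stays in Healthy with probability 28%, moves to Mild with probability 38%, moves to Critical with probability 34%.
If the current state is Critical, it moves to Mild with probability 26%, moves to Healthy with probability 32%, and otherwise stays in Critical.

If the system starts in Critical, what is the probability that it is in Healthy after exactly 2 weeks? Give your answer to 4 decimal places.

Sum over the intermediate state after 1 week:
P = P(Critical→Mild)·P(Mild→Healthy) + P(Critical→Healthy)·P(Healthy→Healthy) + P(Critical→Critical)·P(Critical→Healthy)
  = 0.26×0.44 + 0.32×0.28 + 0.42×0.32
  = 0.1144 + 0.0896 + 0.1344 = 0.3384

0.3384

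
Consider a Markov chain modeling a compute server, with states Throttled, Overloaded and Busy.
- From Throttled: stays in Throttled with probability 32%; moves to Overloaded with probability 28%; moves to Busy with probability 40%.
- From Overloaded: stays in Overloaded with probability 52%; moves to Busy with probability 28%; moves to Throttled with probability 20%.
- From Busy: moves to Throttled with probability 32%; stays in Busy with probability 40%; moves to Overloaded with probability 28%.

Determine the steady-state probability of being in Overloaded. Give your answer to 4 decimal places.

0.3684

Let the stationary distribution be π with π = πP and π_1 + π_2 + π_3 = 1.
π_1 = 0.32·π_1 + 0.2·π_2 + 0.32·π_3
π_2 = 0.28·π_1 + 0.52·π_2 + 0.28·π_3
Solving with the normalization constraint gives π = (0.2758, 0.3684, 0.3558).
So the stationary probability of Overloaded is 0.3684.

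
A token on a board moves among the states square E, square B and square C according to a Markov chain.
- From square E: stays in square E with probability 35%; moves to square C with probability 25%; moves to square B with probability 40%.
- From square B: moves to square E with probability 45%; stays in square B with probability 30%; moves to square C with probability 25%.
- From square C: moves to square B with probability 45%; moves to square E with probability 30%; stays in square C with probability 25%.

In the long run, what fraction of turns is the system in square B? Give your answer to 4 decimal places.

0.3750

Let the stationary distribution be π with π = πP and π_1 + π_2 + π_3 = 1.
π_1 = 0.35·π_1 + 0.45·π_2 + 0.3·π_3
π_2 = 0.4·π_1 + 0.3·π_2 + 0.45·π_3
Solving with the normalization constraint gives π = (0.3750, 0.3750, 0.2500).
So the stationary probability of square B is 0.3750.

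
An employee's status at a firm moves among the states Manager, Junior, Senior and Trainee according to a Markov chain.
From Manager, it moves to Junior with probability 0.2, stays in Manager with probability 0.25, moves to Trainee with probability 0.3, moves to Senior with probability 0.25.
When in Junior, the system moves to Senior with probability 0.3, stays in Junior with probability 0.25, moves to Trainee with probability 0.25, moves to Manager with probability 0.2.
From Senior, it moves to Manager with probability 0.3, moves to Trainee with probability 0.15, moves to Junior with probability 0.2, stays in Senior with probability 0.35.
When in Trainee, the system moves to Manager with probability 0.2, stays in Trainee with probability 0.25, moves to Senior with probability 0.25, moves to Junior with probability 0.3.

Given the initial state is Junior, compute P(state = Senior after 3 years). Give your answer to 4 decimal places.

Propagate the distribution vector 3 years from Junior.
After 0 years: (0.0000, 1.0000, 0.0000, 0.0000)
After 1 year: (0.2000, 0.2500, 0.3000, 0.2500)
After 2 years: (0.2400, 0.2375, 0.2925, 0.2300)
After 3 years: (0.2413, 0.2349, 0.2911, 0.2328)
P(in Senior after 3 years) = 0.2911

0.2911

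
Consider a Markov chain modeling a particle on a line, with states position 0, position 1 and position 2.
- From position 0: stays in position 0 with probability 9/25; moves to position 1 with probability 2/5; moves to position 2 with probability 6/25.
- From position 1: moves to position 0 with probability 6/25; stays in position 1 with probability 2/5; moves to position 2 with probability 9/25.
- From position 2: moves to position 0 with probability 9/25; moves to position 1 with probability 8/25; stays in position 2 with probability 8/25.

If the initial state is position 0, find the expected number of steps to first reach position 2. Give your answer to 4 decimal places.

3.4722

Let t(s) be the expected number of steps to first reach position 2 from state s, with t(position 2) = 0. Conditioning on the first step:
t(position 0) = 1 + 0.36·t(position 0) + 0.4·t(position 1)
t(position 1) = 1 + 0.24·t(position 0) + 0.4·t(position 1)
Solving: t(position 0) = 3.4722, t(position 1) = 3.0556.
Expected steps from position 0 to position 2: 3.4722.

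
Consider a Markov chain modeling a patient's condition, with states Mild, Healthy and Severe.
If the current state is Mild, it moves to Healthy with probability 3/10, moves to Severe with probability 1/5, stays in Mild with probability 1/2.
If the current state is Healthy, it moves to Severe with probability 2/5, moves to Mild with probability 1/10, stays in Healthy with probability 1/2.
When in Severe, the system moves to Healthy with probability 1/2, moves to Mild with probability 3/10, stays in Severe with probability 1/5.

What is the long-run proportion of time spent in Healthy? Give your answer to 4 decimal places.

Let the stationary distribution be π with π = πP and π_1 + π_2 + π_3 = 1.
π_1 = 0.5·π_1 + 0.1·π_2 + 0.3·π_3
π_2 = 0.3·π_1 + 0.5·π_2 + 0.5·π_3
Solving with the normalization constraint gives π = (0.2632, 0.4474, 0.2895).
So the stationary probability of Healthy is 0.4474.

0.4474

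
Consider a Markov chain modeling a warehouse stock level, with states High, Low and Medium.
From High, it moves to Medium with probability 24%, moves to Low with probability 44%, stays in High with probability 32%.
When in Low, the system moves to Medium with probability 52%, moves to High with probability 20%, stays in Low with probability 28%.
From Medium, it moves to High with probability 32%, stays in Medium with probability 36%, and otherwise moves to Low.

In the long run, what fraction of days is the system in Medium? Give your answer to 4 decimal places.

0.3809

Let the stationary distribution be π with π = πP and π_1 + π_2 + π_3 = 1.
π_1 = 0.32·π_1 + 0.2·π_2 + 0.32·π_3
π_2 = 0.44·π_1 + 0.28·π_2 + 0.32·π_3
Solving with the normalization constraint gives π = (0.2792, 0.3399, 0.3809).
So the stationary probability of Medium is 0.3809.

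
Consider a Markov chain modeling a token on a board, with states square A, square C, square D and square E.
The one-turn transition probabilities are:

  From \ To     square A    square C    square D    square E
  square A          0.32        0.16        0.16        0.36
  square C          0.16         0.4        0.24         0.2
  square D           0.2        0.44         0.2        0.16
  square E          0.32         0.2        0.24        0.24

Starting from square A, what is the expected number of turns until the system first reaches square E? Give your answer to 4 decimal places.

Let t(s) be the expected number of turns to first reach square E from state s, with t(square E) = 0. Conditioning on the first turn:
t(square A) = 1 + 0.32·t(square A) + 0.16·t(square C) + 0.16·t(square D)
t(square C) = 1 + 0.16·t(square A) + 0.4·t(square C) + 0.24·t(square D)
t(square D) = 1 + 0.2·t(square A) + 0.44·t(square C) + 0.2·t(square D)
Solving: t(square A) = 3.6088, t(square C) = 4.4742, t(square D) = 4.6130.
Expected turns from square A to square E: 3.6088.

3.6088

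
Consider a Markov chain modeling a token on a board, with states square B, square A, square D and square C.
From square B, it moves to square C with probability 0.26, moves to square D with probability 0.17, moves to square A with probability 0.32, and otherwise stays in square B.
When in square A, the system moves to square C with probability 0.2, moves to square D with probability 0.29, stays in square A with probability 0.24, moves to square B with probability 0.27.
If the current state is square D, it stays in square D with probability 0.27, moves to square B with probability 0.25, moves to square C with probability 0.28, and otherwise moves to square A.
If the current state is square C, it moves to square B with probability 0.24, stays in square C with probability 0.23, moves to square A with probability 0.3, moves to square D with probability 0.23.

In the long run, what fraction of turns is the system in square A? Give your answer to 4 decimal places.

Let the stationary distribution be π with π = πP and π_1 + π_2 + π_3 + π_4 = 1.
π_1 = 0.25·π_1 + 0.27·π_2 + 0.25·π_3 + 0.24·π_4
π_2 = 0.32·π_1 + 0.24·π_2 + 0.2·π_3 + 0.3·π_4
π_3 = 0.17·π_1 + 0.29·π_2 + 0.27·π_3 + 0.23·π_4
Solving with the normalization constraint gives π = (0.2529, 0.2651, 0.2403, 0.2417).
So the stationary probability of square A is 0.2651.

0.2651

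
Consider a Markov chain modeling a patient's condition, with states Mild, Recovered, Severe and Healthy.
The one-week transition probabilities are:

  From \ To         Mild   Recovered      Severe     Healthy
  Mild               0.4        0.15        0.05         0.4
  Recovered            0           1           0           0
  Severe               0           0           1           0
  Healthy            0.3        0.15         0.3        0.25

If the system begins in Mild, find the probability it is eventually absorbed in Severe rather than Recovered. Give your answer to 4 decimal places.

0.4773

Let h(s) be the probability of absorption at Severe starting from transient state s. Then h(Severe) = 1 and h(Recovered) = 0. By first-step analysis:
h(Mild) = 0.4·h(Mild) + 0.15·0 + 0.05·1 + 0.4·h(Healthy)
h(Healthy) = 0.3·h(Mild) + 0.15·0 + 0.3·1 + 0.25·h(Healthy)
Solving: h(Mild) = 0.4773, h(Healthy) = 0.5909.
Starting from Mild, the probability is 0.4773.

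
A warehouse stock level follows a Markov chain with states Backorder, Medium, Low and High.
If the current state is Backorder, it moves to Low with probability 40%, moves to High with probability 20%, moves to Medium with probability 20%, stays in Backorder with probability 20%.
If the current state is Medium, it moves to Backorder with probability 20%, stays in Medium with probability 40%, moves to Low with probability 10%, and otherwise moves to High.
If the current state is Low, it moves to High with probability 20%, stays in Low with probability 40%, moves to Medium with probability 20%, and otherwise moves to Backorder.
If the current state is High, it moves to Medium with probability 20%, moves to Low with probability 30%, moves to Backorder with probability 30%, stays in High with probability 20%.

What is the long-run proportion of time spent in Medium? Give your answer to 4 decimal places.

Let the stationary distribution be π with π = πP and π_1 + π_2 + π_3 + π_4 = 1.
π_1 = 0.2·π_1 + 0.2·π_2 + 0.2·π_3 + 0.3·π_4
π_2 = 0.2·π_1 + 0.4·π_2 + 0.2·π_3 + 0.2·π_4
π_3 = 0.4·π_1 + 0.1·π_2 + 0.4·π_3 + 0.3·π_4
Solving with the normalization constraint gives π = (0.2225, 0.2500, 0.3025, 0.2250).
So the stationary probability of Medium is 0.2500.

0.2500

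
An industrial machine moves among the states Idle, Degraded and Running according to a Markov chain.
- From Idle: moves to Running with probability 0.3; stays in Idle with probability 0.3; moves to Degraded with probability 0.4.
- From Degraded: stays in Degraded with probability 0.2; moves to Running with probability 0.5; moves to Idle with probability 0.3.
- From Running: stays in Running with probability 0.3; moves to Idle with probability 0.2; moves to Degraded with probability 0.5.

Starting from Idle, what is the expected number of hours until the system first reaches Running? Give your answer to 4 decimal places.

2.7273

Let t(s) be the expected number of hours to first reach Running from state s, with t(Running) = 0. Conditioning on the first hour:
t(Idle) = 1 + 0.3·t(Idle) + 0.4·t(Degraded)
t(Degraded) = 1 + 0.3·t(Idle) + 0.2·t(Degraded)
Solving: t(Idle) = 2.7273, t(Degraded) = 2.2727.
Expected hours from Idle to Running: 2.7273.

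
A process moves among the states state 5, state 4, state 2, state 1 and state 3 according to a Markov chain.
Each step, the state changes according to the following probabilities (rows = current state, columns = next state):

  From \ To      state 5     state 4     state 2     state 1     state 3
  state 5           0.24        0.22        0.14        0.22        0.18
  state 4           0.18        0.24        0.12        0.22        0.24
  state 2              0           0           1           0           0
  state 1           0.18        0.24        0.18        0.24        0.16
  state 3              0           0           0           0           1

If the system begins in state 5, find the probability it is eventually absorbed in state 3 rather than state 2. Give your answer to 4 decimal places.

0.5672

Let h(s) be the probability of absorption at state 3 starting from transient state s. Then h(state 3) = 1 and h(state 2) = 0. By first-step analysis:
h(state 5) = 0.24·h(state 5) + 0.22·h(state 4) + 0.14·0 + 0.22·h(state 1) + 0.18·1
h(state 4) = 0.18·h(state 5) + 0.24·h(state 4) + 0.12·0 + 0.22·h(state 1) + 0.24·1
h(state 1) = 0.18·h(state 5) + 0.24·h(state 4) + 0.18·0 + 0.24·h(state 1) + 0.16·1
Solving: h(state 5) = 0.5672, h(state 4) = 0.6053, h(state 1) = 0.5360.
Starting from state 5, the probability is 0.5672.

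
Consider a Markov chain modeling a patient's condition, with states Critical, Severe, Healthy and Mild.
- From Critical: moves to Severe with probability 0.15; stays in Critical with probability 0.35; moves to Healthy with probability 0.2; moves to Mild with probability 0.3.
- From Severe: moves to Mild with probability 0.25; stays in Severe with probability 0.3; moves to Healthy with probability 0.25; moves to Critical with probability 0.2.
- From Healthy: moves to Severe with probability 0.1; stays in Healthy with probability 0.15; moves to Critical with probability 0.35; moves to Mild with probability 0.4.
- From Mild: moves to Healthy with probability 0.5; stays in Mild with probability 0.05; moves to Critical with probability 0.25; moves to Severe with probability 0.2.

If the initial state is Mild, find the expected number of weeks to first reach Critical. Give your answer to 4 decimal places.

Let t(s) be the expected number of weeks to first reach Critical from state s, with t(Critical) = 0. Conditioning on the first week:
t(Severe) = 1 + 0.3·t(Severe) + 0.25·t(Healthy) + 0.25·t(Mild)
t(Healthy) = 1 + 0.1·t(Severe) + 0.15·t(Healthy) + 0.4·t(Mild)
t(Mild) = 1 + 0.2·t(Severe) + 0.5·t(Healthy) + 0.05·t(Mild)
Solving: t(Severe) = 3.9280, t(Healthy) = 3.3538, t(Mild) = 3.6447.
Expected weeks from Mild to Critical: 3.6447.

3.6447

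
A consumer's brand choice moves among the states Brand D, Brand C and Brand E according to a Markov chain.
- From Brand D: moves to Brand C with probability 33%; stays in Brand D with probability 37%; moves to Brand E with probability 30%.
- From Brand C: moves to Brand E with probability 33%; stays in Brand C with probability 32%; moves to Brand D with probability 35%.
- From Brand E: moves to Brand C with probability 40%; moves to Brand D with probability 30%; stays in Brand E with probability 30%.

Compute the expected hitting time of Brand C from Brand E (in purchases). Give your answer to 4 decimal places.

2.6496

Let t(s) be the expected number of purchases to first reach Brand C from state s, with t(Brand C) = 0. Conditioning on the first purchase:
t(Brand D) = 1 + 0.37·t(Brand D) + 0.3·t(Brand E)
t(Brand E) = 1 + 0.3·t(Brand D) + 0.3·t(Brand E)
Solving: t(Brand D) = 2.8490, t(Brand E) = 2.6496.
Expected purchases from Brand E to Brand C: 2.6496.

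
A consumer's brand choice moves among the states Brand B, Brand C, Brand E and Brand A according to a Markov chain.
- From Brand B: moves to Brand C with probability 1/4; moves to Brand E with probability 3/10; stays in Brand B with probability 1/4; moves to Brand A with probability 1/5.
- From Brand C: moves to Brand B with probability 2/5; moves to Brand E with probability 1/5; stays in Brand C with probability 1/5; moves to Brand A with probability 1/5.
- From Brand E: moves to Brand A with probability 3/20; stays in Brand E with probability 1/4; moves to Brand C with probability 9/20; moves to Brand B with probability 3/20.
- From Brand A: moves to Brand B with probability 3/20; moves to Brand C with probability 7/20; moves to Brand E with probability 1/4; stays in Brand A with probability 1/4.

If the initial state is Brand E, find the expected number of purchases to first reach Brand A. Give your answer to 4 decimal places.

Let t(s) be the expected number of purchases to first reach Brand A from state s, with t(Brand A) = 0. Conditioning on the first purchase:
t(Brand B) = 1 + 0.25·t(Brand B) + 0.25·t(Brand C) + 0.3·t(Brand E)
t(Brand C) = 1 + 0.4·t(Brand B) + 0.2·t(Brand C) + 0.2·t(Brand E)
t(Brand E) = 1 + 0.15·t(Brand B) + 0.45·t(Brand C) + 0.25·t(Brand E)
Solving: t(Brand B) = 5.3452, t(Brand C) = 5.3214, t(Brand E) = 5.5952.
Expected purchases from Brand E to Brand A: 5.5952.

5.5952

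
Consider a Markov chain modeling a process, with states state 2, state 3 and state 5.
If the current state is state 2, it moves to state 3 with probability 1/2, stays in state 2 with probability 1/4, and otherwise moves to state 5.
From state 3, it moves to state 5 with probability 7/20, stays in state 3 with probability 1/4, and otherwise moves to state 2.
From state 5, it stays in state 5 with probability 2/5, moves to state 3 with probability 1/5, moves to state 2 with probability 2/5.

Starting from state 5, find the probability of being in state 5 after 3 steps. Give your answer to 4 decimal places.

Propagate the distribution vector 3 steps from state 5.
After 0 steps: (0.0000, 0.0000, 1.0000)
After 1 step: (0.4000, 0.2000, 0.4000)
After 2 steps: (0.3400, 0.3300, 0.3300)
After 3 steps: (0.3490, 0.3185, 0.3325)
P(in state 5 after 3 steps) = 0.3325

0.3325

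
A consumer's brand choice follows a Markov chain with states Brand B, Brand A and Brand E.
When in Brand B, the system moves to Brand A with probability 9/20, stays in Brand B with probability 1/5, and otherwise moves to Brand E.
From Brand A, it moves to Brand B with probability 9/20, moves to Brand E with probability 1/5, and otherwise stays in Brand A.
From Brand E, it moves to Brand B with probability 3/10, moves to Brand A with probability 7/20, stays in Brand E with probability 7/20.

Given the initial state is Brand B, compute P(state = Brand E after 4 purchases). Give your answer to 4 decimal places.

Propagate the distribution vector 4 purchases from Brand B.
After 0 purchases: (1.0000, 0.0000, 0.0000)
After 1 purchase: (0.2000, 0.4500, 0.3500)
After 2 purchases: (0.3475, 0.3700, 0.2825)
After 3 purchases: (0.3208, 0.3848, 0.2945)
After 4 purchases: (0.3256, 0.3821, 0.2923)
P(in Brand E after 4 purchases) = 0.2923

0.2923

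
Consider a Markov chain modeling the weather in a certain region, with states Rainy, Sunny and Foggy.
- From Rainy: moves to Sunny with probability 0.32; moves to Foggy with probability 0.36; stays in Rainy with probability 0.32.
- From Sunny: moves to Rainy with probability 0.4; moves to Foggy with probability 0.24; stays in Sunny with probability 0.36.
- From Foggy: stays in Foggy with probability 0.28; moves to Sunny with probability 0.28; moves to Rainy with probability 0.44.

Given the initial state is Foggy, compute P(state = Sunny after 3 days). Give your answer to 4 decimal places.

0.3206

Propagate the distribution vector 3 days from Foggy.
After 0 days: (0.0000, 0.0000, 1.0000)
After 1 day: (0.4400, 0.2800, 0.2800)
After 2 days: (0.3760, 0.3200, 0.3040)
After 3 days: (0.3821, 0.3206, 0.2973)
P(in Sunny after 3 days) = 0.3206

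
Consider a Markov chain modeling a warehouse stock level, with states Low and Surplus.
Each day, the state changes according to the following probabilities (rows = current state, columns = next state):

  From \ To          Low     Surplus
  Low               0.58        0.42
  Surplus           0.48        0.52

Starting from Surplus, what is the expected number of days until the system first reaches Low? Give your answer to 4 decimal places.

2.0833

Let t(s) be the expected number of days to first reach Low from state s, with t(Low) = 0. Conditioning on the first day:
t(Surplus) = 1 + 0.52·t(Surplus)
Solving: t(Surplus) = 2.0833.
Expected days from Surplus to Low: 2.0833.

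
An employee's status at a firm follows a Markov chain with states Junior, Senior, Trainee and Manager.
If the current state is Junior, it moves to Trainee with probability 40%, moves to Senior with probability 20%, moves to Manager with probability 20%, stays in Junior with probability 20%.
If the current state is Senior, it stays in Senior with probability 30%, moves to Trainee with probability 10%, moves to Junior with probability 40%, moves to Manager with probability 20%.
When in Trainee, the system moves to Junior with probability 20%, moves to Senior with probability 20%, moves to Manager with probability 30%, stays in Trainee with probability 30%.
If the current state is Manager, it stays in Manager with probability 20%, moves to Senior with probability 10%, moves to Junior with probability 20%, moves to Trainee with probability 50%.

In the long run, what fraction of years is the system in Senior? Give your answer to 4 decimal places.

Let the stationary distribution be π with π = πP and π_1 + π_2 + π_3 + π_4 = 1.
π_1 = 0.2·π_1 + 0.4·π_2 + 0.2·π_3 + 0.2·π_4
π_2 = 0.2·π_1 + 0.3·π_2 + 0.2·π_3 + 0.1·π_4
π_3 = 0.4·π_1 + 0.1·π_2 + 0.3·π_3 + 0.5·π_4
Solving with the normalization constraint gives π = (0.2393, 0.1963, 0.3313, 0.2331).
So the stationary probability of Senior is 0.1963.

0.1963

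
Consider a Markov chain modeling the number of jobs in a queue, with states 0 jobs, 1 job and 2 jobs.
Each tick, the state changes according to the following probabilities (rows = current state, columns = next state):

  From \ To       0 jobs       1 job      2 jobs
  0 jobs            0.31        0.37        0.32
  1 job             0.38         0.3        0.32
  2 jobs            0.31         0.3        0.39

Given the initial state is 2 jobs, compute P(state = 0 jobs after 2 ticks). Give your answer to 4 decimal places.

Sum over the intermediate state after 1 tick:
P = P(2 jobs→0 jobs)·P(0 jobs→0 jobs) + P(2 jobs→1 job)·P(1 job→0 jobs) + P(2 jobs→2 jobs)·P(2 jobs→0 jobs)
  = 0.31×0.31 + 0.3×0.38 + 0.39×0.31
  = 0.0961 + 0.1140 + 0.1209 = 0.3310

0.3310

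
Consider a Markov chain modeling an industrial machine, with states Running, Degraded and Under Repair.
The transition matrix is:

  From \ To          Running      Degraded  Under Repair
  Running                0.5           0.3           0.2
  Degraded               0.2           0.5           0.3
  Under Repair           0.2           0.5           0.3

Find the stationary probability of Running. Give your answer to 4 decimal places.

0.2857

Let the stationary distribution be π with π = πP and π_1 + π_2 + π_3 = 1.
π_1 = 0.5·π_1 + 0.2·π_2 + 0.2·π_3
π_2 = 0.3·π_1 + 0.5·π_2 + 0.5·π_3
Solving with the normalization constraint gives π = (0.2857, 0.4429, 0.2714).
So the stationary probability of Running is 0.2857.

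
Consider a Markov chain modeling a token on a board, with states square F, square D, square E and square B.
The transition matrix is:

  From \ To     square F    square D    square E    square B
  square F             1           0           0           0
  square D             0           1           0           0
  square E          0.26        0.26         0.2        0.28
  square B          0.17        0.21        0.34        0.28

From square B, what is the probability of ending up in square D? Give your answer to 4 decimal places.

Let h(s) be the probability of absorption at square D starting from transient state s. Then h(square D) = 1 and h(square F) = 0. By first-step analysis:
h(square E) = 0.26·0 + 0.26·1 + 0.2·h(square E) + 0.28·h(square B)
h(square B) = 0.17·0 + 0.21·1 + 0.34·h(square E) + 0.28·h(square B)
Solving: h(square E) = 0.5116, h(square B) = 0.5333.
Starting from square B, the probability is 0.5333.

0.5333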